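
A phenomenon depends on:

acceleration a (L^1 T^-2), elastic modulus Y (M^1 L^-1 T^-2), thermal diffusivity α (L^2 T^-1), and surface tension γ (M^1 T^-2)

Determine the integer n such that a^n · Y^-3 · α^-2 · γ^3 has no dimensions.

1

Balance the L exponent: (1)·n from a, plus −3·(-1) − 2·(2) + 3·(0) = -1 from the rest, must sum to zero.
n − 1 = 0, so n = 1.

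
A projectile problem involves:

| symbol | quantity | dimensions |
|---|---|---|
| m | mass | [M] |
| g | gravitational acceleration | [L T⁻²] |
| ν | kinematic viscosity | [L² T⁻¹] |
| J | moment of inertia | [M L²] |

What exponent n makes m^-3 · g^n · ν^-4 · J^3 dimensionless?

2

Balance the L exponent: (1)·n from g, plus −3·(0) − 4·(2) + 3·(2) = -2 from the rest, must sum to zero.
n − 2 = 0, so n = 2.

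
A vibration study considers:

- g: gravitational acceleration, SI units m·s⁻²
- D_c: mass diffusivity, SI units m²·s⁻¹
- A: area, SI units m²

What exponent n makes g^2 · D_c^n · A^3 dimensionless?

Balance the L exponent: (2)·n from D_c, plus 2·(1) + 3·(2) = 8 from the rest, must sum to zero.
2n + 8 = 0, so n = -4.

-4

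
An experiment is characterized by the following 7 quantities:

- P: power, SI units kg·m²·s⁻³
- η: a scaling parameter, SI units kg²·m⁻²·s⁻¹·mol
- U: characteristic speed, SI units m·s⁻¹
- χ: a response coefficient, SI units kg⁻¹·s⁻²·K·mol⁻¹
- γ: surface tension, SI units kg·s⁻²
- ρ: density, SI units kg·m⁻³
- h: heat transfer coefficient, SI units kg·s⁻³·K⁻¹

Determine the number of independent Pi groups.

There are 7 variables and 5 base dimensions (M, L, T, Θ, N).
The dimension matrix has rank 5.
Independent dimensionless groups: 7 − 5 = 2.

2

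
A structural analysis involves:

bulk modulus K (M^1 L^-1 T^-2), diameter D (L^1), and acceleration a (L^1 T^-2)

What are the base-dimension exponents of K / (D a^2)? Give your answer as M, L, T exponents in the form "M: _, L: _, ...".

Collect each base-dimension exponent across the product:
  M: (1) − (0) − 2·(0) = 1
  L: (-1) − (1) − 2·(1) = -4
  T: (-2) − (0) − 2·(-2) = 2
So the dimensions are [M L⁻⁴ T²].

M: 1, L: -4, T: 2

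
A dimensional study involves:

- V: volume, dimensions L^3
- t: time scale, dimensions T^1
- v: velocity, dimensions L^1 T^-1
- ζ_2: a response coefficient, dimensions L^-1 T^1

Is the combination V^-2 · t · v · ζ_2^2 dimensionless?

no

Sum the exponent of each base dimension across the product:
  L: −2·[V]_L + [t]_L + [v]_L + 2·[ζ_2]_L = −2·(3) + (0) + (1) + 2·(-1) = -7
  T: −2·[V]_T + [t]_T + [v]_T + 2·[ζ_2]_T = −2·(0) + (1) + (-1) + 2·(1) = 2
Net dimensions [L⁻⁷ T²] ≠ [1] — not dimensionless.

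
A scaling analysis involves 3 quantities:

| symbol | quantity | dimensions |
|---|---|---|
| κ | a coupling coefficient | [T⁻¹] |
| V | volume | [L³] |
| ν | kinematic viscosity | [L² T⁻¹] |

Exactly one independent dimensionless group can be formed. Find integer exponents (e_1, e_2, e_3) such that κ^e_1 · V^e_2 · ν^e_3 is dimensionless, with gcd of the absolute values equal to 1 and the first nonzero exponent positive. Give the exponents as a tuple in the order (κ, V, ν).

L: e_1·(0) + e_2·(3) + e_3·(2) = 0
T: e_1·(-1) + e_2·(0) + e_3·(-1) = 0
Solving this homogeneous linear system for the smallest-integer solution (first nonzero entry positive) gives (3, 2, -3).

(3, 2, -3)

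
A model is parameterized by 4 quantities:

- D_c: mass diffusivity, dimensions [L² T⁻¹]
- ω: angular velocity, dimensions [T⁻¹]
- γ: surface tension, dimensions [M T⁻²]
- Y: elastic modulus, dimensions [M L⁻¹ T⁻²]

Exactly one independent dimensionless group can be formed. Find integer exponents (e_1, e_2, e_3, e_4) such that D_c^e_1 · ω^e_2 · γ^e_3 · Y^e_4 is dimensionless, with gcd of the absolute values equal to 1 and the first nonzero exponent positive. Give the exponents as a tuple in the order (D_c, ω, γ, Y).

(1, -1, -2, 2)

M: e_1·(0) + e_2·(0) + e_3·(1) + e_4·(1) = 0
L: e_1·(2) + e_2·(0) + e_3·(0) + e_4·(-1) = 0
T: e_1·(-1) + e_2·(-1) + e_3·(-2) + e_4·(-2) = 0
Solving this homogeneous linear system for the smallest-integer solution (first nonzero entry positive) gives (1, -1, -2, 2).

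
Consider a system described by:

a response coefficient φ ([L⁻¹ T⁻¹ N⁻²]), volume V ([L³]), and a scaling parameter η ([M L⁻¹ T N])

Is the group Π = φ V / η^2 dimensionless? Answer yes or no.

no

Sum the exponent of each base dimension across the product:
  M: [φ]_M + [V]_M − 2·[η]_M = (0) + (0) − 2·(1) = -2
  L: [φ]_L + [V]_L − 2·[η]_L = (-1) + (3) − 2·(-1) = 4
  T: [φ]_T + [V]_T − 2·[η]_T = (-1) + (0) − 2·(1) = -3
  N: [φ]_N + [V]_N − 2·[η]_N = (-2) + (0) − 2·(1) = -4
Net dimensions [M⁻² L⁴ T⁻³ N⁻⁴] ≠ [1] — not dimensionless.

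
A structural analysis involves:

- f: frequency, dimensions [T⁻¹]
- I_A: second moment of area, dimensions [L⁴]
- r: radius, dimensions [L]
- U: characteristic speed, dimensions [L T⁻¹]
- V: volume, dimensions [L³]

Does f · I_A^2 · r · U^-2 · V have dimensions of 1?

no

Sum the exponent of each base dimension across the product:
  L: [f]_L + 2·[I_A]_L + [r]_L − 2·[U]_L + [V]_L = (0) + 2·(4) + (1) − 2·(1) + (3) = 10
  T: [f]_T + 2·[I_A]_T + [r]_T − 2·[U]_T + [V]_T = (-1) + 2·(0) + (0) − 2·(-1) + (0) = 1
Net dimensions [L¹⁰ T] ≠ [1] — not dimensionless.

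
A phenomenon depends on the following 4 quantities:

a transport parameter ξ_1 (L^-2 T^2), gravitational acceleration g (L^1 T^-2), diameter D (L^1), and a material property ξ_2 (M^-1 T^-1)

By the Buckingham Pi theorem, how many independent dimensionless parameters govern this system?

1

There are 4 variables and 3 base dimensions (M, L, T).
The dimension matrix has rank 3.
Independent dimensionless groups: 4 − 3 = 1.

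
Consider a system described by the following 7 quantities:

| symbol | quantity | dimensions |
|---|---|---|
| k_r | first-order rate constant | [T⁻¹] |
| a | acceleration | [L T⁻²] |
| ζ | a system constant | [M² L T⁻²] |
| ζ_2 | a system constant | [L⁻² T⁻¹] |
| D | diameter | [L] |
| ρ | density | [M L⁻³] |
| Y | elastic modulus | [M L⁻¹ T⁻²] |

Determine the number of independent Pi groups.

4

There are 7 variables and 3 base dimensions (M, L, T).
The dimension matrix has rank 3.
Independent dimensionless groups: 7 − 3 = 4.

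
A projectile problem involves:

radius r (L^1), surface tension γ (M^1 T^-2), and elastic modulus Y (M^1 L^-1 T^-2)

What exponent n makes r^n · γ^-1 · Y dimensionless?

Balance the L exponent: (1)·n from r, plus −(0) + (-1) = -1 from the rest, must sum to zero.
n − 1 = 0, so n = 1.

1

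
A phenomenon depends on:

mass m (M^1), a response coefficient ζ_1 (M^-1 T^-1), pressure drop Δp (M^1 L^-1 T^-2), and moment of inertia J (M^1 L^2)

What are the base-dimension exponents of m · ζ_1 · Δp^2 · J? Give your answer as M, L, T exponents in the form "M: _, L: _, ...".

Collect each base-dimension exponent across the product:
  M: (1) + (-1) + 2·(1) + (1) = 3
  L: (0) + (0) + 2·(-1) + (2) = 0
  T: (0) + (-1) + 2·(-2) + (0) = -5
So the dimensions are [M³ T⁻⁵].

M: 3, L: 0, T: -5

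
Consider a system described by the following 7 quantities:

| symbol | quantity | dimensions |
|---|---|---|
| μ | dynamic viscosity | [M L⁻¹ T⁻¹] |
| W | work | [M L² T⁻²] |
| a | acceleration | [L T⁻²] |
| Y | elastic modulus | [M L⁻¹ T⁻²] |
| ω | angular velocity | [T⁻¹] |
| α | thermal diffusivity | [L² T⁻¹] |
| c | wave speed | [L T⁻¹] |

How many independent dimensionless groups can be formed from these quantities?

There are 7 variables and 3 base dimensions (M, L, T).
The dimension matrix has rank 3.
Independent dimensionless groups: 7 − 3 = 4.

4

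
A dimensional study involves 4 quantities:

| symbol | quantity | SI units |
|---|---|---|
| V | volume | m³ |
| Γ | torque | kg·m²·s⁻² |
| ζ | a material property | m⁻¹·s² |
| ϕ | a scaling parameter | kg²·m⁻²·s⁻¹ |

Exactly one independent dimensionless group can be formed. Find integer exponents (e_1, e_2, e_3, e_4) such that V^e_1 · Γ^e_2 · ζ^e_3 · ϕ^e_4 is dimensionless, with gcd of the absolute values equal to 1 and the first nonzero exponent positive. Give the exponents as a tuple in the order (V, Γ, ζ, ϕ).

(3, -4, -3, 2)

M: e_1·(0) + e_2·(1) + e_3·(0) + e_4·(2) = 0
L: e_1·(3) + e_2·(2) + e_3·(-1) + e_4·(-2) = 0
T: e_1·(0) + e_2·(-2) + e_3·(2) + e_4·(-1) = 0
Solving this homogeneous linear system for the smallest-integer solution (first nonzero entry positive) gives (3, -4, -3, 2).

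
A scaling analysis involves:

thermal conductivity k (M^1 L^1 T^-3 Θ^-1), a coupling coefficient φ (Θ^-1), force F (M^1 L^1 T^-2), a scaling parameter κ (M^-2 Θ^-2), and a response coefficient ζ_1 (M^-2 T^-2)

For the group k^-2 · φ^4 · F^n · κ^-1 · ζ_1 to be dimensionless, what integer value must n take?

Balance the M exponent: (1)·n from F, plus −2·(1) + 4·(0) − (-2) + (-2) = -2 from the rest, must sum to zero.
n − 2 = 0, so n = 2.

2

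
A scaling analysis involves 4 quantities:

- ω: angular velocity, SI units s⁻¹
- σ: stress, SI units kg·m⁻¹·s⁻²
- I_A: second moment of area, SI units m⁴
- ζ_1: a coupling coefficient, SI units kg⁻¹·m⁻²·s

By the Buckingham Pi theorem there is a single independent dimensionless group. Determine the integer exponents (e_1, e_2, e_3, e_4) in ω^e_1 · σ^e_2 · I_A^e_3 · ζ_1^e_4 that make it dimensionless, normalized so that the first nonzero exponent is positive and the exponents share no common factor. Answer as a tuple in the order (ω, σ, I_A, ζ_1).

M: e_1·(0) + e_2·(1) + e_3·(0) + e_4·(-1) = 0
L: e_1·(0) + e_2·(-1) + e_3·(4) + e_4·(-2) = 0
T: e_1·(-1) + e_2·(-2) + e_3·(0) + e_4·(1) = 0
Solving this homogeneous linear system for the smallest-integer solution (first nonzero entry positive) gives (4, -4, -3, -4).

(4, -4, -3, -4)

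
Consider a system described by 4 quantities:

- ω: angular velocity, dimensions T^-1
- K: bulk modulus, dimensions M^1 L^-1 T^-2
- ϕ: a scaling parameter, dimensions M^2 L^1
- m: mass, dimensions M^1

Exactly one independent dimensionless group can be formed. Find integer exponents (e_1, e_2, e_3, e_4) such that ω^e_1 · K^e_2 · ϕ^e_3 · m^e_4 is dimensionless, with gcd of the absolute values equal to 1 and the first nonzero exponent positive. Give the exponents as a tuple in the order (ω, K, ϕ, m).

(2, -1, -1, 3)

M: e_1·(0) + e_2·(1) + e_3·(2) + e_4·(1) = 0
L: e_1·(0) + e_2·(-1) + e_3·(1) + e_4·(0) = 0
T: e_1·(-1) + e_2·(-2) + e_3·(0) + e_4·(0) = 0
Solving this homogeneous linear system for the smallest-integer solution (first nonzero entry positive) gives (2, -1, -1, 3).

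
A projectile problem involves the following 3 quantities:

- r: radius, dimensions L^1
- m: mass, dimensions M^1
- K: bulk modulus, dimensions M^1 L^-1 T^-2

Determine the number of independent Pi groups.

0

There are 3 variables and 3 base dimensions (M, L, T).
The dimension matrix has rank 3.
Independent dimensionless groups: 3 − 3 = 0.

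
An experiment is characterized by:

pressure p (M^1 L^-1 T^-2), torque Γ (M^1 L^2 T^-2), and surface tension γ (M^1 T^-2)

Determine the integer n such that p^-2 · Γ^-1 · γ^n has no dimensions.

3

Balance the M exponent: (1)·n from γ, plus −2·(1) − (1) = -3 from the rest, must sum to zero.
n − 3 = 0, so n = 3.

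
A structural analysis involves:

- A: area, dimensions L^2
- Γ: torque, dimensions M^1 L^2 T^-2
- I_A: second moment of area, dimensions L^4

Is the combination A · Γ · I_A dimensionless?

Sum the exponent of each base dimension across the product:
  M: [A]_M + [Γ]_M + [I_A]_M = (0) + (1) + (0) = 1
  L: [A]_L + [Γ]_L + [I_A]_L = (2) + (2) + (4) = 8
  T: [A]_T + [Γ]_T + [I_A]_T = (0) + (-2) + (0) = -2
Net dimensions [M L⁸ T⁻²] ≠ [1] — not dimensionless.

no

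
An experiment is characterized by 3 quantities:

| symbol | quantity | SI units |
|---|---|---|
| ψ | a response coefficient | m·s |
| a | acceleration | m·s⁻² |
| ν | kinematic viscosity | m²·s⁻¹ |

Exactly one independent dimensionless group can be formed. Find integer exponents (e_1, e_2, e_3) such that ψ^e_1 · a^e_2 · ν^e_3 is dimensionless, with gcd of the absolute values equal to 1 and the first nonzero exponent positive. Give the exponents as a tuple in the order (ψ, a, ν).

(1, 1, -1)

L: e_1·(1) + e_2·(1) + e_3·(2) = 0
T: e_1·(1) + e_2·(-2) + e_3·(-1) = 0
Solving this homogeneous linear system for the smallest-integer solution (first nonzero entry positive) gives (1, 1, -1).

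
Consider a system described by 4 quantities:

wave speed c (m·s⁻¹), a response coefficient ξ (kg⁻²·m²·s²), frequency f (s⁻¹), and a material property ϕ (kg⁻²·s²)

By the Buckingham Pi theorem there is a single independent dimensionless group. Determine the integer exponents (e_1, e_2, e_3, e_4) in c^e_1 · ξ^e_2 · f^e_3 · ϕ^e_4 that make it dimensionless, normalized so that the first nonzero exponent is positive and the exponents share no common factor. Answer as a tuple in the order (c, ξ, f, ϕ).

M: e_1·(0) + e_2·(-2) + e_3·(0) + e_4·(-2) = 0
L: e_1·(1) + e_2·(2) + e_3·(0) + e_4·(0) = 0
T: e_1·(-1) + e_2·(2) + e_3·(-1) + e_4·(2) = 0
Solving this homogeneous linear system for the smallest-integer solution (first nonzero entry positive) gives (2, -1, -2, 1).

(2, -1, -2, 1)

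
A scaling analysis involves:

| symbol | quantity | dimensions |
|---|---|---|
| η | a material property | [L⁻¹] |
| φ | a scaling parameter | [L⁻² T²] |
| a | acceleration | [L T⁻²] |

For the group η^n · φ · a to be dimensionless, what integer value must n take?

-1

Balance the L exponent: (-1)·n from η, plus (-2) + (1) = -1 from the rest, must sum to zero.
−n − 1 = 0, so n = -1.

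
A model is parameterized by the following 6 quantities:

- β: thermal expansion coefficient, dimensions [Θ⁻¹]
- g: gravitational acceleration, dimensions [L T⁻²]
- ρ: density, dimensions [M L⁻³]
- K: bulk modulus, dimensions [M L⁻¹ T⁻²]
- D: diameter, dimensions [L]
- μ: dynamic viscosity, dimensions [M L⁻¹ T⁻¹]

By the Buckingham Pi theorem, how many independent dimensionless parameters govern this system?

2

There are 6 variables and 4 base dimensions (M, L, T, Θ).
The dimension matrix has rank 4.
Independent dimensionless groups: 6 − 4 = 2.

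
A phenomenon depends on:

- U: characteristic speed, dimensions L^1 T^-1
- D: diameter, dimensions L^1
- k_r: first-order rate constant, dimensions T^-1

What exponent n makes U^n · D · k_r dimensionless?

Balance the L exponent: (1)·n from U, plus (1) + (0) = 1 from the rest, must sum to zero.
n + 1 = 0, so n = -1.

-1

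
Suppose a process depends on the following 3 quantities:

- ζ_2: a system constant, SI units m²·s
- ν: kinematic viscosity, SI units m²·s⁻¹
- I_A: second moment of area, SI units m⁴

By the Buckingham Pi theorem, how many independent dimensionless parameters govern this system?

There are 3 variables and 2 base dimensions (L, T).
The dimension matrix has rank 2.
Independent dimensionless groups: 3 − 2 = 1.

1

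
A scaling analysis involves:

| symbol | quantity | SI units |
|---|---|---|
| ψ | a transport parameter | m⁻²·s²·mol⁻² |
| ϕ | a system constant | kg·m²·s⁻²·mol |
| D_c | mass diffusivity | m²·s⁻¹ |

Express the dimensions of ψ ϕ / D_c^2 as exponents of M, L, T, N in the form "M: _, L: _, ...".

M: 1, L: -4, T: 2, N: -1

Collect each base-dimension exponent across the product:
  M: (0) + (1) − 2·(0) = 1
  L: (-2) + (2) − 2·(2) = -4
  T: (2) + (-2) − 2·(-1) = 2
  N: (-2) + (1) − 2·(0) = -1
So the dimensions are [M L⁻⁴ T² N⁻¹].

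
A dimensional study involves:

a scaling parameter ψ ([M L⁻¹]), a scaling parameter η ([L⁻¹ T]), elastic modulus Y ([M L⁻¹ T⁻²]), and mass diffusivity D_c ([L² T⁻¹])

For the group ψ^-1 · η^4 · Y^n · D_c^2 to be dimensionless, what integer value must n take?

1

Balance the M exponent: (1)·n from Y, plus −(1) + 4·(0) + 2·(0) = -1 from the rest, must sum to zero.
n − 1 = 0, so n = 1.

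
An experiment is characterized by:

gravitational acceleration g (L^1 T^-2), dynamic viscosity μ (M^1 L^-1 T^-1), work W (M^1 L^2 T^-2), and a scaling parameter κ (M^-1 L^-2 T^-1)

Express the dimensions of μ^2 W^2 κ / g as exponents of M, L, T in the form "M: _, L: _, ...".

M: 3, L: -1, T: -5

Collect each base-dimension exponent across the product:
  M: −(0) + 2·(1) + 2·(1) + (-1) = 3
  L: −(1) + 2·(-1) + 2·(2) + (-2) = -1
  T: −(-2) + 2·(-1) + 2·(-2) + (-1) = -5
So the dimensions are [M³ L⁻¹ T⁻⁵].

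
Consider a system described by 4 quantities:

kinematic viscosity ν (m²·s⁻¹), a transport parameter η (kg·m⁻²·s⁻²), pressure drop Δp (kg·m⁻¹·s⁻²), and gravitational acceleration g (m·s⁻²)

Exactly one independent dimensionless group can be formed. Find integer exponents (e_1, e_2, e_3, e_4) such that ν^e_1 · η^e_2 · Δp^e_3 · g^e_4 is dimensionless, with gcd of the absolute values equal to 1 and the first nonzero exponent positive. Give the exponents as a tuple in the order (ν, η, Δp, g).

(2, 3, -3, -1)

M: e_1·(0) + e_2·(1) + e_3·(1) + e_4·(0) = 0
L: e_1·(2) + e_2·(-2) + e_3·(-1) + e_4·(1) = 0
T: e_1·(-1) + e_2·(-2) + e_3·(-2) + e_4·(-2) = 0
Solving this homogeneous linear system for the smallest-integer solution (first nonzero entry positive) gives (2, 3, -3, -1).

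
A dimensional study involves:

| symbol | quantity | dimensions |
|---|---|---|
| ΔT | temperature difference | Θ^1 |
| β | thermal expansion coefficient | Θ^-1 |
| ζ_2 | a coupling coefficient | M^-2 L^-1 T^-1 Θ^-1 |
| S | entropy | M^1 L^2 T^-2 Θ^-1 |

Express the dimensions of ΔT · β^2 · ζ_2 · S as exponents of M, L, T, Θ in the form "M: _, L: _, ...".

M: -1, L: 1, T: -3, Θ: -3

Collect each base-dimension exponent across the product:
  M: (0) + 2·(0) + (-2) + (1) = -1
  L: (0) + 2·(0) + (-1) + (2) = 1
  T: (0) + 2·(0) + (-1) + (-2) = -3
  Θ: (1) + 2·(-1) + (-1) + (-1) = -3
So the dimensions are [M⁻¹ L T⁻³ Θ⁻³].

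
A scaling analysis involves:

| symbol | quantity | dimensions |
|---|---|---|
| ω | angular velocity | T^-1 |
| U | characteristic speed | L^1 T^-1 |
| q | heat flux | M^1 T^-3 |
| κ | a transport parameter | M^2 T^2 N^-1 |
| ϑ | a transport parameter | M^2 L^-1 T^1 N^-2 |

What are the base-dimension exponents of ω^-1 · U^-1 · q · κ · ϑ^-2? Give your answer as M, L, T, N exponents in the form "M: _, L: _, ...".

M: -1, L: 1, T: -1, N: 3

Collect each base-dimension exponent across the product:
  M: −(0) − (0) + (1) + (2) − 2·(2) = -1
  L: −(0) − (1) + (0) + (0) − 2·(-1) = 1
  T: −(-1) − (-1) + (-3) + (2) − 2·(1) = -1
  N: −(0) − (0) + (0) + (-1) − 2·(-2) = 3
So the dimensions are [M⁻¹ L T⁻¹ N³].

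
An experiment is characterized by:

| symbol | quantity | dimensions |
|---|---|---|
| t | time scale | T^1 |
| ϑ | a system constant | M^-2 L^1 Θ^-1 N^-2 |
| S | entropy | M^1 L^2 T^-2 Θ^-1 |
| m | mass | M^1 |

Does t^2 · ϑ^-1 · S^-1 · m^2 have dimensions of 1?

no

Sum the exponent of each base dimension across the product:
  M: 2·[t]_M − [ϑ]_M − [S]_M + 2·[m]_M = 2·(0) − (-2) − (1) + 2·(1) = 3
  L: 2·[t]_L − [ϑ]_L − [S]_L + 2·[m]_L = 2·(0) − (1) − (2) + 2·(0) = -3
  T: 2·[t]_T − [ϑ]_T − [S]_T + 2·[m]_T = 2·(1) − (0) − (-2) + 2·(0) = 4
  Θ: 2·[t]_Θ − [ϑ]_Θ − [S]_Θ + 2·[m]_Θ = 2·(0) − (-1) − (-1) + 2·(0) = 2
  N: 2·[t]_N − [ϑ]_N − [S]_N + 2·[m]_N = 2·(0) − (-2) − (0) + 2·(0) = 2
Net dimensions [M³ L⁻³ T⁴ Θ² N²] ≠ [1] — not dimensionless.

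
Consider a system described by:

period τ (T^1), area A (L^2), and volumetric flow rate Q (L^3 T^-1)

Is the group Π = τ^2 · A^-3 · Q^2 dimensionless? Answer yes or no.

yes

Sum the exponent of each base dimension across the product:
  M: 2·[τ]_M − 3·[A]_M + 2·[Q]_M = 2·(0) − 3·(0) + 2·(0) = 0
  L: 2·[τ]_L − 3·[A]_L + 2·[Q]_L = 2·(0) − 3·(2) + 2·(3) = 0
  T: 2·[τ]_T − 3·[A]_T + 2·[Q]_T = 2·(1) − 3·(0) + 2·(-1) = 0
All base exponents vanish — dimensionless.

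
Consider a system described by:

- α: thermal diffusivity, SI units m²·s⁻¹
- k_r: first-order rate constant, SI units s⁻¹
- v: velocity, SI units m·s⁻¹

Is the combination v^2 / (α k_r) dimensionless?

Sum the exponent of each base dimension across the product:
  L: −[α]_L − [k_r]_L + 2·[v]_L = −(2) − (0) + 2·(1) = 0
  T: −[α]_T − [k_r]_T + 2·[v]_T = −(-1) − (-1) + 2·(-1) = 0
All base exponents vanish — dimensionless.

yes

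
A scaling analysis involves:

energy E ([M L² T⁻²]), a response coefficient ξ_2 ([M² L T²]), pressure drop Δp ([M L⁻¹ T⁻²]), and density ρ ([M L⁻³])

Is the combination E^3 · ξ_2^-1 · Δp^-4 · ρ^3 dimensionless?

yes

Sum the exponent of each base dimension across the product:
  M: 3·[E]_M − [ξ_2]_M − 4·[Δp]_M + 3·[ρ]_M = 3·(1) − (2) − 4·(1) + 3·(1) = 0
  L: 3·[E]_L − [ξ_2]_L − 4·[Δp]_L + 3·[ρ]_L = 3·(2) − (1) − 4·(-1) + 3·(-3) = 0
  T: 3·[E]_T − [ξ_2]_T − 4·[Δp]_T + 3·[ρ]_T = 3·(-2) − (2) − 4·(-2) + 3·(0) = 0
All base exponents vanish — dimensionless.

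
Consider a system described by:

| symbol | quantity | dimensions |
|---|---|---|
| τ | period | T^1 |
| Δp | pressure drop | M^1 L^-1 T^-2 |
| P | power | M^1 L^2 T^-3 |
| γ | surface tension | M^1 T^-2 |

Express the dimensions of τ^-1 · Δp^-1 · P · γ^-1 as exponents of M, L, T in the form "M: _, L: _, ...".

M: -1, L: 3, T: 0

Collect each base-dimension exponent across the product:
  M: −(0) − (1) + (1) − (1) = -1
  L: −(0) − (-1) + (2) − (0) = 3
  T: −(1) − (-2) + (-3) − (-2) = 0
So the dimensions are [M⁻¹ L³].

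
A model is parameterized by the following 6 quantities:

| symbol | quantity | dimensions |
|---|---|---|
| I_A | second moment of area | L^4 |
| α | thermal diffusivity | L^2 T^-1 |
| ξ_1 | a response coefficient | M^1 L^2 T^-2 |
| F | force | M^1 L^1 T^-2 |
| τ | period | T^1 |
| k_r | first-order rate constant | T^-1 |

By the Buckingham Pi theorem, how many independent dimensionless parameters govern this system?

There are 6 variables and 3 base dimensions (M, L, T).
The dimension matrix has rank 3.
Independent dimensionless groups: 6 − 3 = 3.

3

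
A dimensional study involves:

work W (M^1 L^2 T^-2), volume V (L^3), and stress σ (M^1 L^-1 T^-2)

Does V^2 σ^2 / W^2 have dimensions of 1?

yes

Sum the exponent of each base dimension across the product:
  M: −2·[W]_M + 2·[V]_M + 2·[σ]_M = −2·(1) + 2·(0) + 2·(1) = 0
  L: −2·[W]_L + 2·[V]_L + 2·[σ]_L = −2·(2) + 2·(3) + 2·(-1) = 0
  T: −2·[W]_T + 2·[V]_T + 2·[σ]_T = −2·(-2) + 2·(0) + 2·(-2) = 0
  Θ: −2·[W]_Θ + 2·[V]_Θ + 2·[σ]_Θ = −2·(0) + 2·(0) + 2·(0) = 0
All base exponents vanish — dimensionless.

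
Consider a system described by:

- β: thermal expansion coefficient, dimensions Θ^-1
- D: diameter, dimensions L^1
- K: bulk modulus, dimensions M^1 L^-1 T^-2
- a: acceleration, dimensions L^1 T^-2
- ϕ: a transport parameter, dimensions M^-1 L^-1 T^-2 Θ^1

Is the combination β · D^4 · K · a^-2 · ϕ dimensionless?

Sum the exponent of each base dimension across the product:
  M: [β]_M + 4·[D]_M + [K]_M − 2·[a]_M + [ϕ]_M = (0) + 4·(0) + (1) − 2·(0) + (-1) = 0
  L: [β]_L + 4·[D]_L + [K]_L − 2·[a]_L + [ϕ]_L = (0) + 4·(1) + (-1) − 2·(1) + (-1) = 0
  T: [β]_T + 4·[D]_T + [K]_T − 2·[a]_T + [ϕ]_T = (0) + 4·(0) + (-2) − 2·(-2) + (-2) = 0
  Θ: [β]_Θ + 4·[D]_Θ + [K]_Θ − 2·[a]_Θ + [ϕ]_Θ = (-1) + 4·(0) + (0) − 2·(0) + (1) = 0
All base exponents vanish — dimensionless.

yes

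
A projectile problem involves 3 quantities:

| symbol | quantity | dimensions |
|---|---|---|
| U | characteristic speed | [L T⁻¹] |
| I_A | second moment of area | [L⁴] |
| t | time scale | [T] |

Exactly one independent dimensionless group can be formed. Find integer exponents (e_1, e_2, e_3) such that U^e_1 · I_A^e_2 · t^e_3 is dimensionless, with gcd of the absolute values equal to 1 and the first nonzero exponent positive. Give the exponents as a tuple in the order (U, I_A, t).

(4, -1, 4)

L: e_1·(1) + e_2·(4) + e_3·(0) = 0
T: e_1·(-1) + e_2·(0) + e_3·(1) = 0
Solving this homogeneous linear system for the smallest-integer solution (first nonzero entry positive) gives (4, -1, 4).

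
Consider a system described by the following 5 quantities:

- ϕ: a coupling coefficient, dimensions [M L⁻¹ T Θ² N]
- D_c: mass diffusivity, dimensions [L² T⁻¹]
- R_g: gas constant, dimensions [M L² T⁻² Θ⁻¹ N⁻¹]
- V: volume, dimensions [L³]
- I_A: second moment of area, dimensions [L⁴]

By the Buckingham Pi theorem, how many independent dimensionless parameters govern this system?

1

There are 5 variables and 5 base dimensions (M, L, T, Θ, N).
The dimension matrix has rank 4 (less than 5: the dimension vectors are linearly dependent).
Independent dimensionless groups: 5 − 4 = 1.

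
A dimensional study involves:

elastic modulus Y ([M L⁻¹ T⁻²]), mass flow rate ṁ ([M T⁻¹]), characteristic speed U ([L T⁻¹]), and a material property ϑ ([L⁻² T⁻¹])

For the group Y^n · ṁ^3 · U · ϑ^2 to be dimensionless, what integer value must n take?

Balance the M exponent: (1)·n from Y, plus 3·(1) + (0) + 2·(0) = 3 from the rest, must sum to zero.
n + 3 = 0, so n = -3.

-3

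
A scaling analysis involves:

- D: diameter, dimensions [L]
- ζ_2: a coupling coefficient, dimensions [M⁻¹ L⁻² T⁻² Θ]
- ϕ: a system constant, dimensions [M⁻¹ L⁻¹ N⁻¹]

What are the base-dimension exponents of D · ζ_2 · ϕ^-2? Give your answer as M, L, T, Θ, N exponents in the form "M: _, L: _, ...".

M: 1, L: 1, T: -2, Θ: 1, N: 2

Collect each base-dimension exponent across the product:
  M: (0) + (-1) − 2·(-1) = 1
  L: (1) + (-2) − 2·(-1) = 1
  T: (0) + (-2) − 2·(0) = -2
  Θ: (0) + (1) − 2·(0) = 1
  N: (0) + (0) − 2·(-1) = 2
So the dimensions are [M L T⁻² Θ N²].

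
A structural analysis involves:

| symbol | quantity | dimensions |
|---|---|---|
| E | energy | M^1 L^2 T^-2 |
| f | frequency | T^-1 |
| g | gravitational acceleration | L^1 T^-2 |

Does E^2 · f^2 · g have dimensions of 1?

Sum the exponent of each base dimension across the product:
  M: 2·[E]_M + 2·[f]_M + [g]_M = 2·(1) + 2·(0) + (0) = 2
  L: 2·[E]_L + 2·[f]_L + [g]_L = 2·(2) + 2·(0) + (1) = 5
  T: 2·[E]_T + 2·[f]_T + [g]_T = 2·(-2) + 2·(-1) + (-2) = -8
Net dimensions [M² L⁵ T⁻⁸] ≠ [1] — not dimensionless.

no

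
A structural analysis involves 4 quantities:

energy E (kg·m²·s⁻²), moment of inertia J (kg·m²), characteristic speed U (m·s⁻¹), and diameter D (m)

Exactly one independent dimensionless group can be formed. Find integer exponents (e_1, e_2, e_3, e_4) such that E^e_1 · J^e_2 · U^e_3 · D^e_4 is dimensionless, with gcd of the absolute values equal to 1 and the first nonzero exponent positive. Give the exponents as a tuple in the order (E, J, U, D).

M: e_1·(1) + e_2·(1) + e_3·(0) + e_4·(0) = 0
L: e_1·(2) + e_2·(2) + e_3·(1) + e_4·(1) = 0
T: e_1·(-2) + e_2·(0) + e_3·(-1) + e_4·(0) = 0
Solving this homogeneous linear system for the smallest-integer solution (first nonzero entry positive) gives (1, -1, -2, 2).

(1, -1, -2, 2)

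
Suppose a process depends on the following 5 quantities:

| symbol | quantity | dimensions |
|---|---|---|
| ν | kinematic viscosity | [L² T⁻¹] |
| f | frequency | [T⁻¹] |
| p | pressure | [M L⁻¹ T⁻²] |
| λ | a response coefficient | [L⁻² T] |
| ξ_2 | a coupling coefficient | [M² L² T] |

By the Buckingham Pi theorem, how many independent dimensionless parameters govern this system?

2

There are 5 variables and 3 base dimensions (M, L, T).
The dimension matrix has rank 3.
Independent dimensionless groups: 5 − 3 = 2.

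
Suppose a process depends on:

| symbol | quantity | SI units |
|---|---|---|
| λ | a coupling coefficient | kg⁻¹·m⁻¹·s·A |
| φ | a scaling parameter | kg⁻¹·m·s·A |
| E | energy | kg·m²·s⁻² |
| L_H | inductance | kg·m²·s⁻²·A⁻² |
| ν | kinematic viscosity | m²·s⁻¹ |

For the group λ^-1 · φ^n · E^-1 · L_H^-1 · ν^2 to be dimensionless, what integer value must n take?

-1

Balance the M exponent: (-1)·n from φ, plus −(-1) − (1) − (1) + 2·(0) = -1 from the rest, must sum to zero.
−n − 1 = 0, so n = -1.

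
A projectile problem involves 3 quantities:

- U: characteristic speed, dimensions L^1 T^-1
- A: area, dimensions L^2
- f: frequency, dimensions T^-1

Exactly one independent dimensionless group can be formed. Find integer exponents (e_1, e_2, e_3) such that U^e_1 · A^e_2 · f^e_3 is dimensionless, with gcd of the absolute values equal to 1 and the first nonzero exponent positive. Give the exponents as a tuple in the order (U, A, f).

(2, -1, -2)

L: e_1·(1) + e_2·(2) + e_3·(0) = 0
T: e_1·(-1) + e_2·(0) + e_3·(-1) = 0
Solving this homogeneous linear system for the smallest-integer solution (first nonzero entry positive) gives (2, -1, -2).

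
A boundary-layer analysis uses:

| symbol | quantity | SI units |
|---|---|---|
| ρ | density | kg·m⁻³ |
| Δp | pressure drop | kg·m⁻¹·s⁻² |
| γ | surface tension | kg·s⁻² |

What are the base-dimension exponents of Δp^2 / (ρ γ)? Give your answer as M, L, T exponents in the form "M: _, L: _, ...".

M: 0, L: 1, T: -2

Collect each base-dimension exponent across the product:
  M: −(1) + 2·(1) − (1) = 0
  L: −(-3) + 2·(-1) − (0) = 1
  T: −(0) + 2·(-2) − (-2) = -2
So the dimensions are [L T⁻²].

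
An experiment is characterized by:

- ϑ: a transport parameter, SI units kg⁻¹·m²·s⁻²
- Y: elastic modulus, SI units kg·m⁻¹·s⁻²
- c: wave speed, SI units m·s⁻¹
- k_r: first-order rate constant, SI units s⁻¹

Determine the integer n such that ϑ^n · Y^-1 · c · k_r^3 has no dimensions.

Balance the M exponent: (-1)·n from ϑ, plus −(1) + (0) + 3·(0) = -1 from the rest, must sum to zero.
−n − 1 = 0, so n = -1.

-1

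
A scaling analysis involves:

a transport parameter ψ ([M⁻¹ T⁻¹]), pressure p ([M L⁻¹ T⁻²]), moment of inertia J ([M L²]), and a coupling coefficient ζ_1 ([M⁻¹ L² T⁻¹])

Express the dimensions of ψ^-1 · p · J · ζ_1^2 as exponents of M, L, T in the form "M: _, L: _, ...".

Collect each base-dimension exponent across the product:
  M: −(-1) + (1) + (1) + 2·(-1) = 1
  L: −(0) + (-1) + (2) + 2·(2) = 5
  T: −(-1) + (-2) + (0) + 2·(-1) = -3
So the dimensions are [M L⁵ T⁻³].

M: 1, L: 5, T: -3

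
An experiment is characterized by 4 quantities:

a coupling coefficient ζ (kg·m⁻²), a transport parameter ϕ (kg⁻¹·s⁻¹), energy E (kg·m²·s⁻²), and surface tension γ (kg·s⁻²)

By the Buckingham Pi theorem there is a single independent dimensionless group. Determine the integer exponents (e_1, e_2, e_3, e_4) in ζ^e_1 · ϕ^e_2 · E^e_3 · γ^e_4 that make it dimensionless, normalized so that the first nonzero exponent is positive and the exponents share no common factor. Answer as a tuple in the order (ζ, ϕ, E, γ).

(3, 2, 3, -4)

M: e_1·(1) + e_2·(-1) + e_3·(1) + e_4·(1) = 0
L: e_1·(-2) + e_2·(0) + e_3·(2) + e_4·(0) = 0
T: e_1·(0) + e_2·(-1) + e_3·(-2) + e_4·(-2) = 0
Solving this homogeneous linear system for the smallest-integer solution (first nonzero entry positive) gives (3, 2, 3, -4).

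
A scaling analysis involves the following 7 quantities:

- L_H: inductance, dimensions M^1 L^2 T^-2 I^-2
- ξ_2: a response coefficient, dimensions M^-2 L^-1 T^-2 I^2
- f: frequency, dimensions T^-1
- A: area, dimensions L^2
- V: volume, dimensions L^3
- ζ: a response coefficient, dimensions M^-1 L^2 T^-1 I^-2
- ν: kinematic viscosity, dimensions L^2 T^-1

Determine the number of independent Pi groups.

There are 7 variables and 4 base dimensions (M, L, T, I).
The dimension matrix has rank 4.
Independent dimensionless groups: 7 − 4 = 3.

3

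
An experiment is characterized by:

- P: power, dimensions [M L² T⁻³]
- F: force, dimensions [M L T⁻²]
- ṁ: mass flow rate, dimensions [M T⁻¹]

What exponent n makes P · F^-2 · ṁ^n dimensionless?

Balance the M exponent: (1)·n from ṁ, plus (1) − 2·(1) = -1 from the rest, must sum to zero.
n − 1 = 0, so n = 1.

1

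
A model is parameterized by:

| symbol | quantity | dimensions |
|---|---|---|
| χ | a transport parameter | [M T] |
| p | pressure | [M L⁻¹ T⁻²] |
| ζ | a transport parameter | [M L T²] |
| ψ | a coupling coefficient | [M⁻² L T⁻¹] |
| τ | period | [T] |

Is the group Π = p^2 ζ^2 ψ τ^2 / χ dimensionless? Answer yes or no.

no

Sum the exponent of each base dimension across the product:
  M: −[χ]_M + 2·[p]_M + 2·[ζ]_M + [ψ]_M + 2·[τ]_M = −(1) + 2·(1) + 2·(1) + (-2) + 2·(0) = 1
  L: −[χ]_L + 2·[p]_L + 2·[ζ]_L + [ψ]_L + 2·[τ]_L = −(0) + 2·(-1) + 2·(1) + (1) + 2·(0) = 1
  T: −[χ]_T + 2·[p]_T + 2·[ζ]_T + [ψ]_T + 2·[τ]_T = −(1) + 2·(-2) + 2·(2) + (-1) + 2·(1) = 0
Net dimensions [M L] ≠ [1] — not dimensionless.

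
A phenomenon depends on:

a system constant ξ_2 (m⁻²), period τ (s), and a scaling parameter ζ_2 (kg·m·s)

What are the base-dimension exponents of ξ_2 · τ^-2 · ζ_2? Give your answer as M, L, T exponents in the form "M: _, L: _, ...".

M: 1, L: -1, T: -1

Collect each base-dimension exponent across the product:
  M: (0) − 2·(0) + (1) = 1
  L: (-2) − 2·(0) + (1) = -1
  T: (0) − 2·(1) + (1) = -1
So the dimensions are [M L⁻¹ T⁻¹].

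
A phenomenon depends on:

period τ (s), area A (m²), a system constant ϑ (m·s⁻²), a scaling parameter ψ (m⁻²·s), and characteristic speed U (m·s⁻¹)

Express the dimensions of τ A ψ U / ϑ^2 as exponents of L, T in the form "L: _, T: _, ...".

L: -1, T: 5

Collect each base-dimension exponent across the product:
  L: (0) + (2) − 2·(1) + (-2) + (1) = -1
  T: (1) + (0) − 2·(-2) + (1) + (-1) = 5
So the dimensions are [L⁻¹ T⁵].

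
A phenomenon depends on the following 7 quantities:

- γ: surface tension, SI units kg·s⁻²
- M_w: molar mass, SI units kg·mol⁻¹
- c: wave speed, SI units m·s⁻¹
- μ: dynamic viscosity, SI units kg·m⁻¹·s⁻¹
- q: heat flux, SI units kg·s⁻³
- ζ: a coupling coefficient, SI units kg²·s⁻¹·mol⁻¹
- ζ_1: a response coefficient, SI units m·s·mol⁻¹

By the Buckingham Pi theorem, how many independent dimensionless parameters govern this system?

There are 7 variables and 4 base dimensions (M, L, T, N).
The dimension matrix has rank 4.
Independent dimensionless groups: 7 − 4 = 3.

3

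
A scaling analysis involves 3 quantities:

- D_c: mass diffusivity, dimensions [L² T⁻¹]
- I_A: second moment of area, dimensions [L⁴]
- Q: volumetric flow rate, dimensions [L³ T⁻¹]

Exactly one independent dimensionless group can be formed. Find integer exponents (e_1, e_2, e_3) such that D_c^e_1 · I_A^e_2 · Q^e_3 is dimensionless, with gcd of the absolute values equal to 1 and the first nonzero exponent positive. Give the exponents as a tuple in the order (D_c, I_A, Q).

L: e_1·(2) + e_2·(4) + e_3·(3) = 0
T: e_1·(-1) + e_2·(0) + e_3·(-1) = 0
Solving this homogeneous linear system for the smallest-integer solution (first nonzero entry positive) gives (4, 1, -4).

(4, 1, -4)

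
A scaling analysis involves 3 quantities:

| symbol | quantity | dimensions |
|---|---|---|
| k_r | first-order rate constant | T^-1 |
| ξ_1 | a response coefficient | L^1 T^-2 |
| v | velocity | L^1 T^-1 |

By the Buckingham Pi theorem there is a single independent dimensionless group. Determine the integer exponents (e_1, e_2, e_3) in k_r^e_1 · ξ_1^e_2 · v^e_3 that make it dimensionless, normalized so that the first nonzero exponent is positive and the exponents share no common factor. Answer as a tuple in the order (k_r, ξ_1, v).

L: e_1·(0) + e_2·(1) + e_3·(1) = 0
T: e_1·(-1) + e_2·(-2) + e_3·(-1) = 0
Solving this homogeneous linear system for the smallest-integer solution (first nonzero entry positive) gives (1, -1, 1).

(1, -1, 1)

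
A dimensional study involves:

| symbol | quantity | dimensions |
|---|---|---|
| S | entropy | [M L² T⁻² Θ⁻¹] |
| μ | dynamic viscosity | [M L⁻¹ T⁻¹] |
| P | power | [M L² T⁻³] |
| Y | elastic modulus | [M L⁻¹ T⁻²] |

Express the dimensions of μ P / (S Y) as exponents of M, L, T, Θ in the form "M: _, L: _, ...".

Collect each base-dimension exponent across the product:
  M: −(1) + (1) + (1) − (1) = 0
  L: −(2) + (-1) + (2) − (-1) = 0
  T: −(-2) + (-1) + (-3) − (-2) = 0
  Θ: −(-1) + (0) + (0) − (0) = 1
So the dimensions are [Θ].

M: 0, L: 0, T: 0, Θ: 1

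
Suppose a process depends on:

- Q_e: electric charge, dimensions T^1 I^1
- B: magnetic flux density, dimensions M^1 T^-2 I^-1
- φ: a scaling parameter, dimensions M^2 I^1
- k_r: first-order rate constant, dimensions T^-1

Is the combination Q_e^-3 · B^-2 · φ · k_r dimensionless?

yes

Sum the exponent of each base dimension across the product:
  M: −3·[Q_e]_M − 2·[B]_M + [φ]_M + [k_r]_M = −3·(0) − 2·(1) + (2) + (0) = 0
  L: −3·[Q_e]_L − 2·[B]_L + [φ]_L + [k_r]_L = −3·(0) − 2·(0) + (0) + (0) = 0
  T: −3·[Q_e]_T − 2·[B]_T + [φ]_T + [k_r]_T = −3·(1) − 2·(-2) + (0) + (-1) = 0
  I: −3·[Q_e]_I − 2·[B]_I + [φ]_I + [k_r]_I = −3·(1) − 2·(-1) + (1) + (0) = 0
All base exponents vanish — dimensionless.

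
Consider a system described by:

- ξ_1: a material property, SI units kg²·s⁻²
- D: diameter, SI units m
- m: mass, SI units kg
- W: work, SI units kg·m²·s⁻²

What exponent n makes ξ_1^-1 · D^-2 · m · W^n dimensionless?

1

Balance the M exponent: (1)·n from W, plus −(2) − 2·(0) + (1) = -1 from the rest, must sum to zero.
n − 1 = 0, so n = 1.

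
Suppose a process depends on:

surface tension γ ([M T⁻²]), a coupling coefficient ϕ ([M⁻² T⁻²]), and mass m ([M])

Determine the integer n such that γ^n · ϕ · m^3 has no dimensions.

Balance the M exponent: (1)·n from γ, plus (-2) + 3·(1) = 1 from the rest, must sum to zero.
n + 1 = 0, so n = -1.

-1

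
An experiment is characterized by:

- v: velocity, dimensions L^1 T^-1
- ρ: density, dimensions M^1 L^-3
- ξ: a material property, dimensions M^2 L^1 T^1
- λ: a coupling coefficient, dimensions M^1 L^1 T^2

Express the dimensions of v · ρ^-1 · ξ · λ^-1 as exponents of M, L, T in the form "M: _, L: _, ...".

M: 0, L: 4, T: -2

Collect each base-dimension exponent across the product:
  M: (0) − (1) + (2) − (1) = 0
  L: (1) − (-3) + (1) − (1) = 4
  T: (-1) − (0) + (1) − (2) = -2
So the dimensions are [L⁴ T⁻²].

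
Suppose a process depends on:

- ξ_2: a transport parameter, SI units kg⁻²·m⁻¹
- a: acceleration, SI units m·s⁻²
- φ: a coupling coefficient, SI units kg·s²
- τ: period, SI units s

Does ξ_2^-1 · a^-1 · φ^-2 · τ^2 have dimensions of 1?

yes

Sum the exponent of each base dimension across the product:
  M: −[ξ_2]_M − [a]_M − 2·[φ]_M + 2·[τ]_M = −(-2) − (0) − 2·(1) + 2·(0) = 0
  L: −[ξ_2]_L − [a]_L − 2·[φ]_L + 2·[τ]_L = −(-1) − (1) − 2·(0) + 2·(0) = 0
  T: −[ξ_2]_T − [a]_T − 2·[φ]_T + 2·[τ]_T = −(0) − (-2) − 2·(2) + 2·(1) = 0
All base exponents vanish — dimensionless.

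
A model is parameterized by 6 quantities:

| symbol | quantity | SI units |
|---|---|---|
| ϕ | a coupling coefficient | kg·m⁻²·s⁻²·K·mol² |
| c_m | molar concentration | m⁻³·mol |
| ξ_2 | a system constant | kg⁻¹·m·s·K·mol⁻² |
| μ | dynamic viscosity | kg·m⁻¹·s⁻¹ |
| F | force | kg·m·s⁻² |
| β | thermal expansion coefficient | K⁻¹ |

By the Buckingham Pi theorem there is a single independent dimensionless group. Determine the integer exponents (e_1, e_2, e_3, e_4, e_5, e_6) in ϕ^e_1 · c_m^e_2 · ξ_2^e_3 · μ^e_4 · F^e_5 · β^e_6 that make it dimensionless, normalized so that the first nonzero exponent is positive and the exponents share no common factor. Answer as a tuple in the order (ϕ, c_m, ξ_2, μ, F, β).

M: e_1·(1) + e_2·(0) + e_3·(-1) + e_4·(1) + e_5·(1) + e_6·(0) = 0
L: e_1·(-2) + e_2·(-3) + e_3·(1) + e_4·(-1) + e_5·(1) + e_6·(0) = 0
T: e_1·(-2) + e_2·(0) + e_3·(1) + e_4·(-1) + e_5·(-2) + e_6·(0) = 0
Θ: e_1·(1) + e_2·(0) + e_3·(1) + e_4·(0) + e_5·(0) + e_6·(-1) = 0
N: e_1·(2) + e_2·(1) + e_3·(-2) + e_4·(0) + e_5·(0) + e_6·(0) = 0
Solving this homogeneous linear system for the smallest-integer solution (first nonzero entry positive) gives (2, -2, 1, 1, -2, 3).

(2, -2, 1, 1, -2, 3)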